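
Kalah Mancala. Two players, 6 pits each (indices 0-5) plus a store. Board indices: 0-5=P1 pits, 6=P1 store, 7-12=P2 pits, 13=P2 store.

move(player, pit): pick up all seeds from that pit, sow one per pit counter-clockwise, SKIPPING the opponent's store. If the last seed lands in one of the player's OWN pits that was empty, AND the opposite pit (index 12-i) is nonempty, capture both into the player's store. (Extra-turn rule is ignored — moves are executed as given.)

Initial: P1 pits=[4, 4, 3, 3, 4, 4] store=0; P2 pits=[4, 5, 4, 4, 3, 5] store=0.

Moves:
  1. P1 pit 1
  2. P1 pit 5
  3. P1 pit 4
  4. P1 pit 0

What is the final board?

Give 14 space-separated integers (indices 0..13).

Move 1: P1 pit1 -> P1=[4,0,4,4,5,5](0) P2=[4,5,4,4,3,5](0)
Move 2: P1 pit5 -> P1=[4,0,4,4,5,0](1) P2=[5,6,5,5,3,5](0)
Move 3: P1 pit4 -> P1=[4,0,4,4,0,1](2) P2=[6,7,6,5,3,5](0)
Move 4: P1 pit0 -> P1=[0,1,5,5,0,1](10) P2=[6,0,6,5,3,5](0)

Answer: 0 1 5 5 0 1 10 6 0 6 5 3 5 0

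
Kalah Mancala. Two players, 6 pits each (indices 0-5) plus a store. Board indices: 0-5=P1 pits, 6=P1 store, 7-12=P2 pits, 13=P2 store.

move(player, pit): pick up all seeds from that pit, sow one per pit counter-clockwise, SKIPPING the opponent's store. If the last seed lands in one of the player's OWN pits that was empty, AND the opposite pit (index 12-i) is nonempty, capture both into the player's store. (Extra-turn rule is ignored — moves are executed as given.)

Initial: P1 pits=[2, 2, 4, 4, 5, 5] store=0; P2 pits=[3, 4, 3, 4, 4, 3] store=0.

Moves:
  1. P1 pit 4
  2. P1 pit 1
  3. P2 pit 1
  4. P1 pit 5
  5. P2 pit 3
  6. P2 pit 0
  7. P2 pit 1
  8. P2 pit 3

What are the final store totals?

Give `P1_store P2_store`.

Answer: 2 2

Derivation:
Move 1: P1 pit4 -> P1=[2,2,4,4,0,6](1) P2=[4,5,4,4,4,3](0)
Move 2: P1 pit1 -> P1=[2,0,5,5,0,6](1) P2=[4,5,4,4,4,3](0)
Move 3: P2 pit1 -> P1=[2,0,5,5,0,6](1) P2=[4,0,5,5,5,4](1)
Move 4: P1 pit5 -> P1=[2,0,5,5,0,0](2) P2=[5,1,6,6,6,4](1)
Move 5: P2 pit3 -> P1=[3,1,6,5,0,0](2) P2=[5,1,6,0,7,5](2)
Move 6: P2 pit0 -> P1=[3,1,6,5,0,0](2) P2=[0,2,7,1,8,6](2)
Move 7: P2 pit1 -> P1=[3,1,6,5,0,0](2) P2=[0,0,8,2,8,6](2)
Move 8: P2 pit3 -> P1=[3,1,6,5,0,0](2) P2=[0,0,8,0,9,7](2)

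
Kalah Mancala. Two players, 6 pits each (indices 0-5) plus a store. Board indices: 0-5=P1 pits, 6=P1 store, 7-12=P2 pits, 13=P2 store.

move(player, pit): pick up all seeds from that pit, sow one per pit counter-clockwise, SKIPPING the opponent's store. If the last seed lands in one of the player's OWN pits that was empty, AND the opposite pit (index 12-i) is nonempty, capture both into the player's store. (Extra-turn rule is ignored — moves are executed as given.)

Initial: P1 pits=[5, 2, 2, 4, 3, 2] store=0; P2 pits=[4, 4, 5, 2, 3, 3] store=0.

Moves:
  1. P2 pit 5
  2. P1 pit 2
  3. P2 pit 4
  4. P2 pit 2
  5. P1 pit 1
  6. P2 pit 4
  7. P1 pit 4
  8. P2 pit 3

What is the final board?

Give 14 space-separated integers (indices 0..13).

Answer: 8 0 1 6 0 3 1 5 5 1 0 1 4 4

Derivation:
Move 1: P2 pit5 -> P1=[6,3,2,4,3,2](0) P2=[4,4,5,2,3,0](1)
Move 2: P1 pit2 -> P1=[6,3,0,5,4,2](0) P2=[4,4,5,2,3,0](1)
Move 3: P2 pit4 -> P1=[7,3,0,5,4,2](0) P2=[4,4,5,2,0,1](2)
Move 4: P2 pit2 -> P1=[8,3,0,5,4,2](0) P2=[4,4,0,3,1,2](3)
Move 5: P1 pit1 -> P1=[8,0,1,6,5,2](0) P2=[4,4,0,3,1,2](3)
Move 6: P2 pit4 -> P1=[8,0,1,6,5,2](0) P2=[4,4,0,3,0,3](3)
Move 7: P1 pit4 -> P1=[8,0,1,6,0,3](1) P2=[5,5,1,3,0,3](3)
Move 8: P2 pit3 -> P1=[8,0,1,6,0,3](1) P2=[5,5,1,0,1,4](4)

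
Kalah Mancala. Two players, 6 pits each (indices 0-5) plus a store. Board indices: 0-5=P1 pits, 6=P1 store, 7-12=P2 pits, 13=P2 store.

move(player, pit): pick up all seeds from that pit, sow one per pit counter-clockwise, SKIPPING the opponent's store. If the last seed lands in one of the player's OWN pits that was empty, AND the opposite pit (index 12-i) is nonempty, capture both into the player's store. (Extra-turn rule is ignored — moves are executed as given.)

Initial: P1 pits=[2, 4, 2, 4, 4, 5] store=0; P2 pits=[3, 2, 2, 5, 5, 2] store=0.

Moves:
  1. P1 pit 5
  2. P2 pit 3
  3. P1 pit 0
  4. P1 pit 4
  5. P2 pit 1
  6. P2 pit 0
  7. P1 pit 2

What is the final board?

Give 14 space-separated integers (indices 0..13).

Answer: 0 6 0 6 1 2 3 0 1 5 2 8 5 1

Derivation:
Move 1: P1 pit5 -> P1=[2,4,2,4,4,0](1) P2=[4,3,3,6,5,2](0)
Move 2: P2 pit3 -> P1=[3,5,3,4,4,0](1) P2=[4,3,3,0,6,3](1)
Move 3: P1 pit0 -> P1=[0,6,4,5,4,0](1) P2=[4,3,3,0,6,3](1)
Move 4: P1 pit4 -> P1=[0,6,4,5,0,1](2) P2=[5,4,3,0,6,3](1)
Move 5: P2 pit1 -> P1=[0,6,4,5,0,1](2) P2=[5,0,4,1,7,4](1)
Move 6: P2 pit0 -> P1=[0,6,4,5,0,1](2) P2=[0,1,5,2,8,5](1)
Move 7: P1 pit2 -> P1=[0,6,0,6,1,2](3) P2=[0,1,5,2,8,5](1)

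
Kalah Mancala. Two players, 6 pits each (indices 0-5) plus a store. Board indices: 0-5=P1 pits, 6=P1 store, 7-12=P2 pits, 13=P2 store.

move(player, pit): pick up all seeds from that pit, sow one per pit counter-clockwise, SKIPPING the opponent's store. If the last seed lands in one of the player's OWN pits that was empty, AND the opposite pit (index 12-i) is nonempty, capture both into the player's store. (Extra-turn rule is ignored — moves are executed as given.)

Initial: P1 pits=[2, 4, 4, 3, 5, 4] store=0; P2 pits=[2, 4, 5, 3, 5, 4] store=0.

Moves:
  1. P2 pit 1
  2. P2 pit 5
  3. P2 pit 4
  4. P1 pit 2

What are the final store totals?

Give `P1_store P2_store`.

Move 1: P2 pit1 -> P1=[2,4,4,3,5,4](0) P2=[2,0,6,4,6,5](0)
Move 2: P2 pit5 -> P1=[3,5,5,4,5,4](0) P2=[2,0,6,4,6,0](1)
Move 3: P2 pit4 -> P1=[4,6,6,5,5,4](0) P2=[2,0,6,4,0,1](2)
Move 4: P1 pit2 -> P1=[4,6,0,6,6,5](1) P2=[3,1,6,4,0,1](2)

Answer: 1 2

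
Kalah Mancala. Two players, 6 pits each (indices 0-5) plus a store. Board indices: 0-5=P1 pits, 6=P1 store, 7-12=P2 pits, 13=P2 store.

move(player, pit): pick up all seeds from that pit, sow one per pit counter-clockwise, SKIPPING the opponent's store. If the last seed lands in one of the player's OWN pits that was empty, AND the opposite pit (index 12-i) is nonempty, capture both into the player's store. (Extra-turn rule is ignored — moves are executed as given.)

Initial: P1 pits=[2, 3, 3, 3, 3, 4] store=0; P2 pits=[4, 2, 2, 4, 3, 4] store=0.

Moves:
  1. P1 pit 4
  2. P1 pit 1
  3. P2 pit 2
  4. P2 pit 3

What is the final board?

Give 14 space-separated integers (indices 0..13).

Move 1: P1 pit4 -> P1=[2,3,3,3,0,5](1) P2=[5,2,2,4,3,4](0)
Move 2: P1 pit1 -> P1=[2,0,4,4,0,5](4) P2=[5,0,2,4,3,4](0)
Move 3: P2 pit2 -> P1=[2,0,4,4,0,5](4) P2=[5,0,0,5,4,4](0)
Move 4: P2 pit3 -> P1=[3,1,4,4,0,5](4) P2=[5,0,0,0,5,5](1)

Answer: 3 1 4 4 0 5 4 5 0 0 0 5 5 1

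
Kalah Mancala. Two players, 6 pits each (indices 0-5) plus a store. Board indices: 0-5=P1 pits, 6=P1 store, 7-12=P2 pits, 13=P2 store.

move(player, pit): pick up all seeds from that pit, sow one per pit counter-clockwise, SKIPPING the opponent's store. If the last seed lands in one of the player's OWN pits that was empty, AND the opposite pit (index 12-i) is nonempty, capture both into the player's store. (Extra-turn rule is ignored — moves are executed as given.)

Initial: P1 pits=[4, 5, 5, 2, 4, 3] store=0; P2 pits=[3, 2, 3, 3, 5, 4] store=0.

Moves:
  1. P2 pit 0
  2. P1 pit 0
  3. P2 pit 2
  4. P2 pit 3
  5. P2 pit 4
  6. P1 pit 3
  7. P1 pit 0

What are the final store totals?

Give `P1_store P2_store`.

Move 1: P2 pit0 -> P1=[4,5,5,2,4,3](0) P2=[0,3,4,4,5,4](0)
Move 2: P1 pit0 -> P1=[0,6,6,3,5,3](0) P2=[0,3,4,4,5,4](0)
Move 3: P2 pit2 -> P1=[0,6,6,3,5,3](0) P2=[0,3,0,5,6,5](1)
Move 4: P2 pit3 -> P1=[1,7,6,3,5,3](0) P2=[0,3,0,0,7,6](2)
Move 5: P2 pit4 -> P1=[2,8,7,4,6,3](0) P2=[0,3,0,0,0,7](3)
Move 6: P1 pit3 -> P1=[2,8,7,0,7,4](1) P2=[1,3,0,0,0,7](3)
Move 7: P1 pit0 -> P1=[0,9,8,0,7,4](1) P2=[1,3,0,0,0,7](3)

Answer: 1 3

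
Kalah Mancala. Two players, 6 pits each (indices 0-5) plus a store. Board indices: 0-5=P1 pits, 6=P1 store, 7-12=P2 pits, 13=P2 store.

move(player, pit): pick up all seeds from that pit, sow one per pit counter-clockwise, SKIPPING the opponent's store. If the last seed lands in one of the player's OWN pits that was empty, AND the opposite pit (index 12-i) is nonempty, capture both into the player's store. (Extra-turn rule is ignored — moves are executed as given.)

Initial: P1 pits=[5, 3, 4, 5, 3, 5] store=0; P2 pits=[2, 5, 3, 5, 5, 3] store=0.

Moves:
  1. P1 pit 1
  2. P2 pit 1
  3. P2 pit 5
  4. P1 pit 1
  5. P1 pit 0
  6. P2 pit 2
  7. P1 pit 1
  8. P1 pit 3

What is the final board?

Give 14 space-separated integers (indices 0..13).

Move 1: P1 pit1 -> P1=[5,0,5,6,4,5](0) P2=[2,5,3,5,5,3](0)
Move 2: P2 pit1 -> P1=[5,0,5,6,4,5](0) P2=[2,0,4,6,6,4](1)
Move 3: P2 pit5 -> P1=[6,1,6,6,4,5](0) P2=[2,0,4,6,6,0](2)
Move 4: P1 pit1 -> P1=[6,0,7,6,4,5](0) P2=[2,0,4,6,6,0](2)
Move 5: P1 pit0 -> P1=[0,1,8,7,5,6](1) P2=[2,0,4,6,6,0](2)
Move 6: P2 pit2 -> P1=[0,1,8,7,5,6](1) P2=[2,0,0,7,7,1](3)
Move 7: P1 pit1 -> P1=[0,0,9,7,5,6](1) P2=[2,0,0,7,7,1](3)
Move 8: P1 pit3 -> P1=[0,0,9,0,6,7](2) P2=[3,1,1,8,7,1](3)

Answer: 0 0 9 0 6 7 2 3 1 1 8 7 1 3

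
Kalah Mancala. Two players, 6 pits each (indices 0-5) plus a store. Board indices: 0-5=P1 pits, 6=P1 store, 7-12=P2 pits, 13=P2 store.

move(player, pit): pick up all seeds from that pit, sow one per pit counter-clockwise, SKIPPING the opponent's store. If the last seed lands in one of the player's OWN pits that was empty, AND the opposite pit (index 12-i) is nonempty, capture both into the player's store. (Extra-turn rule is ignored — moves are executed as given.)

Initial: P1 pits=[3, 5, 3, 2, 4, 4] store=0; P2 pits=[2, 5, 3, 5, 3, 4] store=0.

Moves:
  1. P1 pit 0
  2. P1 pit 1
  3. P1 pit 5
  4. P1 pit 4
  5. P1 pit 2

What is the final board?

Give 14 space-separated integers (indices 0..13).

Move 1: P1 pit0 -> P1=[0,6,4,3,4,4](0) P2=[2,5,3,5,3,4](0)
Move 2: P1 pit1 -> P1=[0,0,5,4,5,5](1) P2=[3,5,3,5,3,4](0)
Move 3: P1 pit5 -> P1=[0,0,5,4,5,0](2) P2=[4,6,4,6,3,4](0)
Move 4: P1 pit4 -> P1=[0,0,5,4,0,1](3) P2=[5,7,5,6,3,4](0)
Move 5: P1 pit2 -> P1=[0,0,0,5,1,2](4) P2=[6,7,5,6,3,4](0)

Answer: 0 0 0 5 1 2 4 6 7 5 6 3 4 0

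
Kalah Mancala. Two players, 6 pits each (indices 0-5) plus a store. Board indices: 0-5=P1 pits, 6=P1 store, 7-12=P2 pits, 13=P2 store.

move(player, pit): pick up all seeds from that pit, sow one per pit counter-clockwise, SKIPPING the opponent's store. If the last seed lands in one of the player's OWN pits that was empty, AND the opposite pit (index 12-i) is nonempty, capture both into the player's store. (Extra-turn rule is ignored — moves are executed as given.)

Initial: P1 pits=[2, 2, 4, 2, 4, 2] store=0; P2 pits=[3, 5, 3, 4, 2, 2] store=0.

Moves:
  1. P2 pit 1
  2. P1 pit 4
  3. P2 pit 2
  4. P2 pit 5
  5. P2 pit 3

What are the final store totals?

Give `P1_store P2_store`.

Answer: 1 4

Derivation:
Move 1: P2 pit1 -> P1=[2,2,4,2,4,2](0) P2=[3,0,4,5,3,3](1)
Move 2: P1 pit4 -> P1=[2,2,4,2,0,3](1) P2=[4,1,4,5,3,3](1)
Move 3: P2 pit2 -> P1=[2,2,4,2,0,3](1) P2=[4,1,0,6,4,4](2)
Move 4: P2 pit5 -> P1=[3,3,5,2,0,3](1) P2=[4,1,0,6,4,0](3)
Move 5: P2 pit3 -> P1=[4,4,6,2,0,3](1) P2=[4,1,0,0,5,1](4)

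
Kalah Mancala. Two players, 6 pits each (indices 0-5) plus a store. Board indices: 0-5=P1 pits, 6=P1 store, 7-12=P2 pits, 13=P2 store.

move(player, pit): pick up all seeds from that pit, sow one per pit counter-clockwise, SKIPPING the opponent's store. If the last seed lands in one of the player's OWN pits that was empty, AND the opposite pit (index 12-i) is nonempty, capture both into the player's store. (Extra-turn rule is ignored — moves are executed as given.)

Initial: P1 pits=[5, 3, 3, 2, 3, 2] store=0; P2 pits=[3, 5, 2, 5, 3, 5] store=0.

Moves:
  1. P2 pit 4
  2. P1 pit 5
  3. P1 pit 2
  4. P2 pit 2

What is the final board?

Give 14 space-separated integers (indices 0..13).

Answer: 6 0 0 3 4 0 6 0 5 0 6 0 6 5

Derivation:
Move 1: P2 pit4 -> P1=[6,3,3,2,3,2](0) P2=[3,5,2,5,0,6](1)
Move 2: P1 pit5 -> P1=[6,3,3,2,3,0](1) P2=[4,5,2,5,0,6](1)
Move 3: P1 pit2 -> P1=[6,3,0,3,4,0](6) P2=[0,5,2,5,0,6](1)
Move 4: P2 pit2 -> P1=[6,0,0,3,4,0](6) P2=[0,5,0,6,0,6](5)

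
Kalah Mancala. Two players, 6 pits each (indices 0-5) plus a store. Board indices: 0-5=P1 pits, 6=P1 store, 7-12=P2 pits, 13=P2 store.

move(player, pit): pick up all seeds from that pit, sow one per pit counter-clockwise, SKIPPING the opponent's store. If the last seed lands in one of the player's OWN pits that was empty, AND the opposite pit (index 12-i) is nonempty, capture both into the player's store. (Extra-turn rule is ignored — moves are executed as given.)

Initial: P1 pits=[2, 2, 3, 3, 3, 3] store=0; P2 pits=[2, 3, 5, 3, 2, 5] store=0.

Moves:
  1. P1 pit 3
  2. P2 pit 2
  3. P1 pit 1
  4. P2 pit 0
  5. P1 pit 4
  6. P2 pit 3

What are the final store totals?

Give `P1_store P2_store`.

Move 1: P1 pit3 -> P1=[2,2,3,0,4,4](1) P2=[2,3,5,3,2,5](0)
Move 2: P2 pit2 -> P1=[3,2,3,0,4,4](1) P2=[2,3,0,4,3,6](1)
Move 3: P1 pit1 -> P1=[3,0,4,1,4,4](1) P2=[2,3,0,4,3,6](1)
Move 4: P2 pit0 -> P1=[3,0,4,0,4,4](1) P2=[0,4,0,4,3,6](3)
Move 5: P1 pit4 -> P1=[3,0,4,0,0,5](2) P2=[1,5,0,4,3,6](3)
Move 6: P2 pit3 -> P1=[4,0,4,0,0,5](2) P2=[1,5,0,0,4,7](4)

Answer: 2 4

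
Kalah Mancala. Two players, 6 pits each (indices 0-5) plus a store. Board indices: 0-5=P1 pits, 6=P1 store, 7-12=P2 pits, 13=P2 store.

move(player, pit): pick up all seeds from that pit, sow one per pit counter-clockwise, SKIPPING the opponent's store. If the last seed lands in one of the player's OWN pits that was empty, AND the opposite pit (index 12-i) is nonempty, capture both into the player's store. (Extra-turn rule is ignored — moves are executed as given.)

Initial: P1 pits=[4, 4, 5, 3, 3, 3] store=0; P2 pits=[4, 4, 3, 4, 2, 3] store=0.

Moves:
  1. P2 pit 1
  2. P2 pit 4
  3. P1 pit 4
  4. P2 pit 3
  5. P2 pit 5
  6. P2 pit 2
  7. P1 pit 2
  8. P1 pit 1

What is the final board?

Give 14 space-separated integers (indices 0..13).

Answer: 7 0 1 6 3 6 3 7 1 0 1 2 1 4

Derivation:
Move 1: P2 pit1 -> P1=[4,4,5,3,3,3](0) P2=[4,0,4,5,3,4](0)
Move 2: P2 pit4 -> P1=[5,4,5,3,3,3](0) P2=[4,0,4,5,0,5](1)
Move 3: P1 pit4 -> P1=[5,4,5,3,0,4](1) P2=[5,0,4,5,0,5](1)
Move 4: P2 pit3 -> P1=[6,5,5,3,0,4](1) P2=[5,0,4,0,1,6](2)
Move 5: P2 pit5 -> P1=[7,6,6,4,1,4](1) P2=[5,0,4,0,1,0](3)
Move 6: P2 pit2 -> P1=[7,6,6,4,1,4](1) P2=[5,0,0,1,2,1](4)
Move 7: P1 pit2 -> P1=[7,6,0,5,2,5](2) P2=[6,1,0,1,2,1](4)
Move 8: P1 pit1 -> P1=[7,0,1,6,3,6](3) P2=[7,1,0,1,2,1](4)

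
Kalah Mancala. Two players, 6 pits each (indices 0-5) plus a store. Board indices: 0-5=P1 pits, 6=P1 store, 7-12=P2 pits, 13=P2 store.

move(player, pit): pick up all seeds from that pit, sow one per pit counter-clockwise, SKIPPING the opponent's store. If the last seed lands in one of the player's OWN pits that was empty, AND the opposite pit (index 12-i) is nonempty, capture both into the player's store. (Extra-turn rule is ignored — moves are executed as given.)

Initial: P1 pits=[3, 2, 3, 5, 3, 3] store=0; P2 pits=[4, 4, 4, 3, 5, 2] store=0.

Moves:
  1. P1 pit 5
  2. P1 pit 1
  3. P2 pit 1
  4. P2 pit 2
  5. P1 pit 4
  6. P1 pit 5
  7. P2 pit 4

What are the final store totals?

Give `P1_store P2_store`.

Move 1: P1 pit5 -> P1=[3,2,3,5,3,0](1) P2=[5,5,4,3,5,2](0)
Move 2: P1 pit1 -> P1=[3,0,4,6,3,0](1) P2=[5,5,4,3,5,2](0)
Move 3: P2 pit1 -> P1=[3,0,4,6,3,0](1) P2=[5,0,5,4,6,3](1)
Move 4: P2 pit2 -> P1=[4,0,4,6,3,0](1) P2=[5,0,0,5,7,4](2)
Move 5: P1 pit4 -> P1=[4,0,4,6,0,1](2) P2=[6,0,0,5,7,4](2)
Move 6: P1 pit5 -> P1=[4,0,4,6,0,0](3) P2=[6,0,0,5,7,4](2)
Move 7: P2 pit4 -> P1=[5,1,5,7,1,0](3) P2=[6,0,0,5,0,5](3)

Answer: 3 3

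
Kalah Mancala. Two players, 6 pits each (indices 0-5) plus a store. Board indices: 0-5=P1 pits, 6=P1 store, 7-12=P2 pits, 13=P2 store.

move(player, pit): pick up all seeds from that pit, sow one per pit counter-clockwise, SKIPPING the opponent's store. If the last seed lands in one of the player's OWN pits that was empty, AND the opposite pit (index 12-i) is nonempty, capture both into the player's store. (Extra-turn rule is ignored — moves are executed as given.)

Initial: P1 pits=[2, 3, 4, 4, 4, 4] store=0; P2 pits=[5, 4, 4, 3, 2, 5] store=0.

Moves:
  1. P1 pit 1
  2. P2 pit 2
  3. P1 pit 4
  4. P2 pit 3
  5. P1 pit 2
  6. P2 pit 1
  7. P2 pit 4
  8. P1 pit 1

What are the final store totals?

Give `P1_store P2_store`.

Answer: 2 4

Derivation:
Move 1: P1 pit1 -> P1=[2,0,5,5,5,4](0) P2=[5,4,4,3,2,5](0)
Move 2: P2 pit2 -> P1=[2,0,5,5,5,4](0) P2=[5,4,0,4,3,6](1)
Move 3: P1 pit4 -> P1=[2,0,5,5,0,5](1) P2=[6,5,1,4,3,6](1)
Move 4: P2 pit3 -> P1=[3,0,5,5,0,5](1) P2=[6,5,1,0,4,7](2)
Move 5: P1 pit2 -> P1=[3,0,0,6,1,6](2) P2=[7,5,1,0,4,7](2)
Move 6: P2 pit1 -> P1=[3,0,0,6,1,6](2) P2=[7,0,2,1,5,8](3)
Move 7: P2 pit4 -> P1=[4,1,1,6,1,6](2) P2=[7,0,2,1,0,9](4)
Move 8: P1 pit1 -> P1=[4,0,2,6,1,6](2) P2=[7,0,2,1,0,9](4)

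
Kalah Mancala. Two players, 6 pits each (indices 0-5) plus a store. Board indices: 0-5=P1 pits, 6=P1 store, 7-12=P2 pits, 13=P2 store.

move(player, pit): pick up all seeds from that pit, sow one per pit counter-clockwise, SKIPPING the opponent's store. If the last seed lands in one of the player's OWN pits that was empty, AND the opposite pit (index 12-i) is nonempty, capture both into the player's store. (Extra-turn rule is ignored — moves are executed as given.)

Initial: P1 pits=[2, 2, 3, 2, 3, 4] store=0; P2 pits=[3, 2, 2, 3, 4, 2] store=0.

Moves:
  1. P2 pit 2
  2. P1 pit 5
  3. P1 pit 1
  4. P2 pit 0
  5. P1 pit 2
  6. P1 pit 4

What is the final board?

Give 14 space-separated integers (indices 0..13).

Answer: 2 0 0 4 0 2 3 1 5 2 5 6 2 0

Derivation:
Move 1: P2 pit2 -> P1=[2,2,3,2,3,4](0) P2=[3,2,0,4,5,2](0)
Move 2: P1 pit5 -> P1=[2,2,3,2,3,0](1) P2=[4,3,1,4,5,2](0)
Move 3: P1 pit1 -> P1=[2,0,4,3,3,0](1) P2=[4,3,1,4,5,2](0)
Move 4: P2 pit0 -> P1=[2,0,4,3,3,0](1) P2=[0,4,2,5,6,2](0)
Move 5: P1 pit2 -> P1=[2,0,0,4,4,1](2) P2=[0,4,2,5,6,2](0)
Move 6: P1 pit4 -> P1=[2,0,0,4,0,2](3) P2=[1,5,2,5,6,2](0)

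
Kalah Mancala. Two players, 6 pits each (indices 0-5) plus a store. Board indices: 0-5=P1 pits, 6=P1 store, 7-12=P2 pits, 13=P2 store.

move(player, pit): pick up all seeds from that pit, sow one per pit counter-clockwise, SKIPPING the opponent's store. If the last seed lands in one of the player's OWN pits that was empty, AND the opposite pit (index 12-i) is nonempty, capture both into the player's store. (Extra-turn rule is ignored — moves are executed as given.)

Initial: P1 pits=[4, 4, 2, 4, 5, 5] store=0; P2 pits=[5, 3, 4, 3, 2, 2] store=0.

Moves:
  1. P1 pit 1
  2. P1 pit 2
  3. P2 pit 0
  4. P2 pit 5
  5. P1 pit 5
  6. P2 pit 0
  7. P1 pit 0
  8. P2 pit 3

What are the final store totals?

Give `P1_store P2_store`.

Move 1: P1 pit1 -> P1=[4,0,3,5,6,6](0) P2=[5,3,4,3,2,2](0)
Move 2: P1 pit2 -> P1=[4,0,0,6,7,7](0) P2=[5,3,4,3,2,2](0)
Move 3: P2 pit0 -> P1=[4,0,0,6,7,7](0) P2=[0,4,5,4,3,3](0)
Move 4: P2 pit5 -> P1=[5,1,0,6,7,7](0) P2=[0,4,5,4,3,0](1)
Move 5: P1 pit5 -> P1=[5,1,0,6,7,0](1) P2=[1,5,6,5,4,1](1)
Move 6: P2 pit0 -> P1=[5,1,0,6,7,0](1) P2=[0,6,6,5,4,1](1)
Move 7: P1 pit0 -> P1=[0,2,1,7,8,1](1) P2=[0,6,6,5,4,1](1)
Move 8: P2 pit3 -> P1=[1,3,1,7,8,1](1) P2=[0,6,6,0,5,2](2)

Answer: 1 2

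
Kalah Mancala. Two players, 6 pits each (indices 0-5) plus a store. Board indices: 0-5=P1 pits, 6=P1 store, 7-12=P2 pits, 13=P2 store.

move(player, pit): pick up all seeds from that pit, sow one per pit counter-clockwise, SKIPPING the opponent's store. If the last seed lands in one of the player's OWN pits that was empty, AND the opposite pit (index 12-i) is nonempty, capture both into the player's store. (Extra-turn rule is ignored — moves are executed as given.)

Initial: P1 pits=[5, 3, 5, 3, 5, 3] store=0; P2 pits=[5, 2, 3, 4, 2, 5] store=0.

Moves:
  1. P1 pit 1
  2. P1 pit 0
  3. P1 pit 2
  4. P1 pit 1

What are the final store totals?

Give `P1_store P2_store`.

Move 1: P1 pit1 -> P1=[5,0,6,4,6,3](0) P2=[5,2,3,4,2,5](0)
Move 2: P1 pit0 -> P1=[0,1,7,5,7,4](0) P2=[5,2,3,4,2,5](0)
Move 3: P1 pit2 -> P1=[0,1,0,6,8,5](1) P2=[6,3,4,4,2,5](0)
Move 4: P1 pit1 -> P1=[0,0,0,6,8,5](6) P2=[6,3,4,0,2,5](0)

Answer: 6 0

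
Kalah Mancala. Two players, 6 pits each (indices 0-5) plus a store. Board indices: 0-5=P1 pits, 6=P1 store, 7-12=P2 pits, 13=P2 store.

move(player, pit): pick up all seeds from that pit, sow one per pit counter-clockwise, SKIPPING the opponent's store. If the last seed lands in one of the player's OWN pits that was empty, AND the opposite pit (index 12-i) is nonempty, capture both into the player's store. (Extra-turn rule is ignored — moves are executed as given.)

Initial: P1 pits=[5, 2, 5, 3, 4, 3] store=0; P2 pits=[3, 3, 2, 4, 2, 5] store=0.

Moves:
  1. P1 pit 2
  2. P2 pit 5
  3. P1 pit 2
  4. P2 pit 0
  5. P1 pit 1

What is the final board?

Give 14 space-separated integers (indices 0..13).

Answer: 6 0 1 7 6 4 1 0 4 3 5 3 0 1

Derivation:
Move 1: P1 pit2 -> P1=[5,2,0,4,5,4](1) P2=[4,3,2,4,2,5](0)
Move 2: P2 pit5 -> P1=[6,3,1,5,5,4](1) P2=[4,3,2,4,2,0](1)
Move 3: P1 pit2 -> P1=[6,3,0,6,5,4](1) P2=[4,3,2,4,2,0](1)
Move 4: P2 pit0 -> P1=[6,3,0,6,5,4](1) P2=[0,4,3,5,3,0](1)
Move 5: P1 pit1 -> P1=[6,0,1,7,6,4](1) P2=[0,4,3,5,3,0](1)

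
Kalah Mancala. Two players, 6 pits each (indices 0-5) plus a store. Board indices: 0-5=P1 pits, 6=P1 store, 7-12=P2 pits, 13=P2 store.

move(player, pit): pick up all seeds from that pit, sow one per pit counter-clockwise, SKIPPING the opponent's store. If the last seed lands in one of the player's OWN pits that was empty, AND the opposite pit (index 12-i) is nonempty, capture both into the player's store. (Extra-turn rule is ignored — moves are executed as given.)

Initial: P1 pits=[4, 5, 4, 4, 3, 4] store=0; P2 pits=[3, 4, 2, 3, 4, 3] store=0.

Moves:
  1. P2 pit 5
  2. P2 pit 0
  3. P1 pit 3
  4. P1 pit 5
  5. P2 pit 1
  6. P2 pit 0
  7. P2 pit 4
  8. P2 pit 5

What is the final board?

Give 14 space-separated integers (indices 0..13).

Move 1: P2 pit5 -> P1=[5,6,4,4,3,4](0) P2=[3,4,2,3,4,0](1)
Move 2: P2 pit0 -> P1=[5,6,4,4,3,4](0) P2=[0,5,3,4,4,0](1)
Move 3: P1 pit3 -> P1=[5,6,4,0,4,5](1) P2=[1,5,3,4,4,0](1)
Move 4: P1 pit5 -> P1=[5,6,4,0,4,0](2) P2=[2,6,4,5,4,0](1)
Move 5: P2 pit1 -> P1=[6,6,4,0,4,0](2) P2=[2,0,5,6,5,1](2)
Move 6: P2 pit0 -> P1=[6,6,4,0,4,0](2) P2=[0,1,6,6,5,1](2)
Move 7: P2 pit4 -> P1=[7,7,5,0,4,0](2) P2=[0,1,6,6,0,2](3)
Move 8: P2 pit5 -> P1=[8,7,5,0,4,0](2) P2=[0,1,6,6,0,0](4)

Answer: 8 7 5 0 4 0 2 0 1 6 6 0 0 4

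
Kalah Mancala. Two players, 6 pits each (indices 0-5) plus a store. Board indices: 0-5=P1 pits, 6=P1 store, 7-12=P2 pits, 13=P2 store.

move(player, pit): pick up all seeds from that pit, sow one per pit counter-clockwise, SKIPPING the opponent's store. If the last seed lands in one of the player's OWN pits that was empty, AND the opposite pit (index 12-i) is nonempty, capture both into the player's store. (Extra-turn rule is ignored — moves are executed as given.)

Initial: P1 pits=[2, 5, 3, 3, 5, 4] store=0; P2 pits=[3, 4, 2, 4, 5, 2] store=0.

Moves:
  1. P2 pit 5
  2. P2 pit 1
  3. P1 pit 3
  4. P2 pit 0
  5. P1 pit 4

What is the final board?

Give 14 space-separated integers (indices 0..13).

Answer: 0 5 3 0 0 6 2 1 2 5 7 6 0 5

Derivation:
Move 1: P2 pit5 -> P1=[3,5,3,3,5,4](0) P2=[3,4,2,4,5,0](1)
Move 2: P2 pit1 -> P1=[0,5,3,3,5,4](0) P2=[3,0,3,5,6,0](5)
Move 3: P1 pit3 -> P1=[0,5,3,0,6,5](1) P2=[3,0,3,5,6,0](5)
Move 4: P2 pit0 -> P1=[0,5,3,0,6,5](1) P2=[0,1,4,6,6,0](5)
Move 5: P1 pit4 -> P1=[0,5,3,0,0,6](2) P2=[1,2,5,7,6,0](5)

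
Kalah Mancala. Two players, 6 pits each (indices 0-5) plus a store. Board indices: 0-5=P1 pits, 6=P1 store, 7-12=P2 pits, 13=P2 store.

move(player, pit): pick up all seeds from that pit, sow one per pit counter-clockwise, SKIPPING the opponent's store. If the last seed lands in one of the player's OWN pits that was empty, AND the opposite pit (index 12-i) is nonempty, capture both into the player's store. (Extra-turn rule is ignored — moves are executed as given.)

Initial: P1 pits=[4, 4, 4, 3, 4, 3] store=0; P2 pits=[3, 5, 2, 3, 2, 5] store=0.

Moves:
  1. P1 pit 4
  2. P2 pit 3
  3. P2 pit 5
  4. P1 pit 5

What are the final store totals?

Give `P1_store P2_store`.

Answer: 2 2

Derivation:
Move 1: P1 pit4 -> P1=[4,4,4,3,0,4](1) P2=[4,6,2,3,2,5](0)
Move 2: P2 pit3 -> P1=[4,4,4,3,0,4](1) P2=[4,6,2,0,3,6](1)
Move 3: P2 pit5 -> P1=[5,5,5,4,1,4](1) P2=[4,6,2,0,3,0](2)
Move 4: P1 pit5 -> P1=[5,5,5,4,1,0](2) P2=[5,7,3,0,3,0](2)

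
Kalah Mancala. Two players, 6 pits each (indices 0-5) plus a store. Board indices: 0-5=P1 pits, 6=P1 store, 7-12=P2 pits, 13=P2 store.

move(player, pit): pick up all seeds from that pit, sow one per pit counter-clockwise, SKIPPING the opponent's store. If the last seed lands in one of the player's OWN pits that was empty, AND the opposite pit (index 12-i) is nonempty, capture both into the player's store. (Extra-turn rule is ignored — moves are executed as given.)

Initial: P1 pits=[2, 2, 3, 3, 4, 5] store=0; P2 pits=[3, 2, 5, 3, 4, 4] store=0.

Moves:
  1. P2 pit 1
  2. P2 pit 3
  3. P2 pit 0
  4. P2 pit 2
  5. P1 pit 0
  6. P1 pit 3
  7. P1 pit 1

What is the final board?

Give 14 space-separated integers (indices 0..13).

Answer: 0 0 3 1 7 7 1 1 1 0 1 6 6 6

Derivation:
Move 1: P2 pit1 -> P1=[2,2,3,3,4,5](0) P2=[3,0,6,4,4,4](0)
Move 2: P2 pit3 -> P1=[3,2,3,3,4,5](0) P2=[3,0,6,0,5,5](1)
Move 3: P2 pit0 -> P1=[3,2,0,3,4,5](0) P2=[0,1,7,0,5,5](5)
Move 4: P2 pit2 -> P1=[4,3,1,3,4,5](0) P2=[0,1,0,1,6,6](6)
Move 5: P1 pit0 -> P1=[0,4,2,4,5,5](0) P2=[0,1,0,1,6,6](6)
Move 6: P1 pit3 -> P1=[0,4,2,0,6,6](1) P2=[1,1,0,1,6,6](6)
Move 7: P1 pit1 -> P1=[0,0,3,1,7,7](1) P2=[1,1,0,1,6,6](6)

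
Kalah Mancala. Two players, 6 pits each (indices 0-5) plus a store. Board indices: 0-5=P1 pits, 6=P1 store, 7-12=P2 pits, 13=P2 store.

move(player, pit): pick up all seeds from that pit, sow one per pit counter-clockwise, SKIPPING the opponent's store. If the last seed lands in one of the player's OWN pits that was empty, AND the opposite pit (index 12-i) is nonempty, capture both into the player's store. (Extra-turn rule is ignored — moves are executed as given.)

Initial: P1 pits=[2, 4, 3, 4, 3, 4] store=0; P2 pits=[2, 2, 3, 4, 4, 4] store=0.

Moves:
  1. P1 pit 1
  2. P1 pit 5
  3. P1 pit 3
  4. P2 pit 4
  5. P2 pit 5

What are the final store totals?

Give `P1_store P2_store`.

Answer: 2 2

Derivation:
Move 1: P1 pit1 -> P1=[2,0,4,5,4,5](0) P2=[2,2,3,4,4,4](0)
Move 2: P1 pit5 -> P1=[2,0,4,5,4,0](1) P2=[3,3,4,5,4,4](0)
Move 3: P1 pit3 -> P1=[2,0,4,0,5,1](2) P2=[4,4,4,5,4,4](0)
Move 4: P2 pit4 -> P1=[3,1,4,0,5,1](2) P2=[4,4,4,5,0,5](1)
Move 5: P2 pit5 -> P1=[4,2,5,1,5,1](2) P2=[4,4,4,5,0,0](2)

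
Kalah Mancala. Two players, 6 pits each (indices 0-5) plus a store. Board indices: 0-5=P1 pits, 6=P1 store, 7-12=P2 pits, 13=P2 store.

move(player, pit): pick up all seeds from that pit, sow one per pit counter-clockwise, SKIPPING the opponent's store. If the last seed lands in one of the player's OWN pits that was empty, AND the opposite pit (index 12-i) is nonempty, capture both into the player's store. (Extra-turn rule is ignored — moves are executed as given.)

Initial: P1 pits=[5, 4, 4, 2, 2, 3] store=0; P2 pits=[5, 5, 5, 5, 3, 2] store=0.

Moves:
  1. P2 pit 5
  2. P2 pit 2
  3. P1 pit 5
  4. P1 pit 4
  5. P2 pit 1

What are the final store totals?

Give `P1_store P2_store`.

Move 1: P2 pit5 -> P1=[6,4,4,2,2,3](0) P2=[5,5,5,5,3,0](1)
Move 2: P2 pit2 -> P1=[7,4,4,2,2,3](0) P2=[5,5,0,6,4,1](2)
Move 3: P1 pit5 -> P1=[7,4,4,2,2,0](1) P2=[6,6,0,6,4,1](2)
Move 4: P1 pit4 -> P1=[7,4,4,2,0,1](2) P2=[6,6,0,6,4,1](2)
Move 5: P2 pit1 -> P1=[8,4,4,2,0,1](2) P2=[6,0,1,7,5,2](3)

Answer: 2 3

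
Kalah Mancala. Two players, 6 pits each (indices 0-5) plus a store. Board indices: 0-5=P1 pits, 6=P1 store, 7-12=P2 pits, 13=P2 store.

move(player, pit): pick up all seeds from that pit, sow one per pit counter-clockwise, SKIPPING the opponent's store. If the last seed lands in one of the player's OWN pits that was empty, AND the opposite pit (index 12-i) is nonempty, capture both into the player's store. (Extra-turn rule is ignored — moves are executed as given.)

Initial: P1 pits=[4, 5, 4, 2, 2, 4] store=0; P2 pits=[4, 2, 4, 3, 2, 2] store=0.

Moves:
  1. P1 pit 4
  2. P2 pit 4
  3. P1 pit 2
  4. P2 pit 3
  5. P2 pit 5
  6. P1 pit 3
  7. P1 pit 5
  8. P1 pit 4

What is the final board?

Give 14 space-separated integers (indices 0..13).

Answer: 5 6 1 0 0 1 5 5 3 5 1 2 1 3

Derivation:
Move 1: P1 pit4 -> P1=[4,5,4,2,0,5](1) P2=[4,2,4,3,2,2](0)
Move 2: P2 pit4 -> P1=[4,5,4,2,0,5](1) P2=[4,2,4,3,0,3](1)
Move 3: P1 pit2 -> P1=[4,5,0,3,1,6](2) P2=[4,2,4,3,0,3](1)
Move 4: P2 pit3 -> P1=[4,5,0,3,1,6](2) P2=[4,2,4,0,1,4](2)
Move 5: P2 pit5 -> P1=[5,6,1,3,1,6](2) P2=[4,2,4,0,1,0](3)
Move 6: P1 pit3 -> P1=[5,6,1,0,2,7](3) P2=[4,2,4,0,1,0](3)
Move 7: P1 pit5 -> P1=[5,6,1,0,2,0](4) P2=[5,3,5,1,2,1](3)
Move 8: P1 pit4 -> P1=[5,6,1,0,0,1](5) P2=[5,3,5,1,2,1](3)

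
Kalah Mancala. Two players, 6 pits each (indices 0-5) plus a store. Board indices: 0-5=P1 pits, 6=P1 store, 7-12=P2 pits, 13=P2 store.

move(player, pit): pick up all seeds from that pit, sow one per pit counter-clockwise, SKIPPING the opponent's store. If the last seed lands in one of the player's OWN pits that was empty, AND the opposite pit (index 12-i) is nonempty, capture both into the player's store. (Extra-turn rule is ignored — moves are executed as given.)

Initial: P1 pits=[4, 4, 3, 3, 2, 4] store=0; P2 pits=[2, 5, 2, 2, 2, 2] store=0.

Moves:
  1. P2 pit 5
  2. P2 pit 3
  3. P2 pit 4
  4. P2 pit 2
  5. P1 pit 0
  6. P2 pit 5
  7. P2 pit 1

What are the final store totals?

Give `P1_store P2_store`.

Move 1: P2 pit5 -> P1=[5,4,3,3,2,4](0) P2=[2,5,2,2,2,0](1)
Move 2: P2 pit3 -> P1=[0,4,3,3,2,4](0) P2=[2,5,2,0,3,0](7)
Move 3: P2 pit4 -> P1=[1,4,3,3,2,4](0) P2=[2,5,2,0,0,1](8)
Move 4: P2 pit2 -> P1=[1,0,3,3,2,4](0) P2=[2,5,0,1,0,1](13)
Move 5: P1 pit0 -> P1=[0,1,3,3,2,4](0) P2=[2,5,0,1,0,1](13)
Move 6: P2 pit5 -> P1=[0,1,3,3,2,4](0) P2=[2,5,0,1,0,0](14)
Move 7: P2 pit1 -> P1=[0,1,3,3,2,4](0) P2=[2,0,1,2,1,1](15)

Answer: 0 15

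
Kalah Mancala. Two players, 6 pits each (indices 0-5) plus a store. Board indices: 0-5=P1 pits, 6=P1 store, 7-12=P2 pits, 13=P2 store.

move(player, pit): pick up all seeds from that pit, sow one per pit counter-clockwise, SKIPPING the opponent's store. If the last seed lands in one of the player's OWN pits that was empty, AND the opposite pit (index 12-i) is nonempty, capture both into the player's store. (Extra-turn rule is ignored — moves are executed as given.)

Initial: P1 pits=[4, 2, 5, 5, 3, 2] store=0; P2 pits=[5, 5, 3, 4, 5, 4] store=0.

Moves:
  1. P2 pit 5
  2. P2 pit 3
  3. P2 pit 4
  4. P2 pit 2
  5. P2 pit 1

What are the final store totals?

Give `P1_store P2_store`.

Move 1: P2 pit5 -> P1=[5,3,6,5,3,2](0) P2=[5,5,3,4,5,0](1)
Move 2: P2 pit3 -> P1=[6,3,6,5,3,2](0) P2=[5,5,3,0,6,1](2)
Move 3: P2 pit4 -> P1=[7,4,7,6,3,2](0) P2=[5,5,3,0,0,2](3)
Move 4: P2 pit2 -> P1=[7,4,7,6,3,2](0) P2=[5,5,0,1,1,3](3)
Move 5: P2 pit1 -> P1=[7,4,7,6,3,2](0) P2=[5,0,1,2,2,4](4)

Answer: 0 4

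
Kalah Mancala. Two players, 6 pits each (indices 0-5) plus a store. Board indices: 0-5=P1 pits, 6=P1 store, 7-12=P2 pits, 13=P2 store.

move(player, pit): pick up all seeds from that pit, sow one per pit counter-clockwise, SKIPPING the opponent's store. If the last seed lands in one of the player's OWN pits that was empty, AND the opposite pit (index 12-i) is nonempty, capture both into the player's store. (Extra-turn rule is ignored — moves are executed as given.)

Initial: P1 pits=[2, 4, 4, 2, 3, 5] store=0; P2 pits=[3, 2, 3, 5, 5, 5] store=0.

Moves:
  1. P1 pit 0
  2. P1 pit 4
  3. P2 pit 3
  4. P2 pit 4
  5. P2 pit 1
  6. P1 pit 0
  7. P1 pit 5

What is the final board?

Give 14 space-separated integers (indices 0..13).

Move 1: P1 pit0 -> P1=[0,5,5,2,3,5](0) P2=[3,2,3,5,5,5](0)
Move 2: P1 pit4 -> P1=[0,5,5,2,0,6](1) P2=[4,2,3,5,5,5](0)
Move 3: P2 pit3 -> P1=[1,6,5,2,0,6](1) P2=[4,2,3,0,6,6](1)
Move 4: P2 pit4 -> P1=[2,7,6,3,0,6](1) P2=[4,2,3,0,0,7](2)
Move 5: P2 pit1 -> P1=[2,7,0,3,0,6](1) P2=[4,0,4,0,0,7](9)
Move 6: P1 pit0 -> P1=[0,8,1,3,0,6](1) P2=[4,0,4,0,0,7](9)
Move 7: P1 pit5 -> P1=[0,8,1,3,0,0](2) P2=[5,1,5,1,1,7](9)

Answer: 0 8 1 3 0 0 2 5 1 5 1 1 7 9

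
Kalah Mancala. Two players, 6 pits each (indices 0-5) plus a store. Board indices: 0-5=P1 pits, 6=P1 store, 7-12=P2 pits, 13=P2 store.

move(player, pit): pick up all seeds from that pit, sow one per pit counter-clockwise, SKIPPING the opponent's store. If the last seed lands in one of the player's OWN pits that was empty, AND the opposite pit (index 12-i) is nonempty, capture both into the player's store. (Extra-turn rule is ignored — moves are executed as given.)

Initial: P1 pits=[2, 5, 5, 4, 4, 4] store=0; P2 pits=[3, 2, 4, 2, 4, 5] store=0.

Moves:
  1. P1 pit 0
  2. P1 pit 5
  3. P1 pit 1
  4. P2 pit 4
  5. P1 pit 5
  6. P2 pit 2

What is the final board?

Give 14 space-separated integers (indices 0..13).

Answer: 2 1 7 5 5 0 3 5 3 0 3 1 7 2

Derivation:
Move 1: P1 pit0 -> P1=[0,6,6,4,4,4](0) P2=[3,2,4,2,4,5](0)
Move 2: P1 pit5 -> P1=[0,6,6,4,4,0](1) P2=[4,3,5,2,4,5](0)
Move 3: P1 pit1 -> P1=[0,0,7,5,5,1](2) P2=[5,3,5,2,4,5](0)
Move 4: P2 pit4 -> P1=[1,1,7,5,5,1](2) P2=[5,3,5,2,0,6](1)
Move 5: P1 pit5 -> P1=[1,1,7,5,5,0](3) P2=[5,3,5,2,0,6](1)
Move 6: P2 pit2 -> P1=[2,1,7,5,5,0](3) P2=[5,3,0,3,1,7](2)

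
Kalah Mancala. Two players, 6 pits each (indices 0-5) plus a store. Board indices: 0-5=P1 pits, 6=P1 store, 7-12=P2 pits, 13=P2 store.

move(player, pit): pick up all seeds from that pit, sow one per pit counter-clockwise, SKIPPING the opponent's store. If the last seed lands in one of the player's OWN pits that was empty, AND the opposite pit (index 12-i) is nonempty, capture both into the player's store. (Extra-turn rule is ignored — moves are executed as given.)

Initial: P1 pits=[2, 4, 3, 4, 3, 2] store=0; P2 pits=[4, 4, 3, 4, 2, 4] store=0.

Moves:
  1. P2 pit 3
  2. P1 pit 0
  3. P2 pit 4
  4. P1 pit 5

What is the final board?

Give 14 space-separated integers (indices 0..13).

Move 1: P2 pit3 -> P1=[3,4,3,4,3,2](0) P2=[4,4,3,0,3,5](1)
Move 2: P1 pit0 -> P1=[0,5,4,5,3,2](0) P2=[4,4,3,0,3,5](1)
Move 3: P2 pit4 -> P1=[1,5,4,5,3,2](0) P2=[4,4,3,0,0,6](2)
Move 4: P1 pit5 -> P1=[1,5,4,5,3,0](1) P2=[5,4,3,0,0,6](2)

Answer: 1 5 4 5 3 0 1 5 4 3 0 0 6 2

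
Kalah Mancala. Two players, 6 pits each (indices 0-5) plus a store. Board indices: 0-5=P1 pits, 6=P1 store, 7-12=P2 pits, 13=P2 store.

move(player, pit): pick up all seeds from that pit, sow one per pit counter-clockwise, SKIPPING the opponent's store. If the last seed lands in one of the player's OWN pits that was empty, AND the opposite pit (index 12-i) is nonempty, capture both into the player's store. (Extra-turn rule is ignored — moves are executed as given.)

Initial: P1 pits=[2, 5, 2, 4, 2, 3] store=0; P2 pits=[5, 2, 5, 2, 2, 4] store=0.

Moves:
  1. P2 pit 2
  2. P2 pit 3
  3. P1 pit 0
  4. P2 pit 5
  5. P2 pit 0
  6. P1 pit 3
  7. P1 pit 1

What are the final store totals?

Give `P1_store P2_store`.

Answer: 2 5

Derivation:
Move 1: P2 pit2 -> P1=[3,5,2,4,2,3](0) P2=[5,2,0,3,3,5](1)
Move 2: P2 pit3 -> P1=[3,5,2,4,2,3](0) P2=[5,2,0,0,4,6](2)
Move 3: P1 pit0 -> P1=[0,6,3,5,2,3](0) P2=[5,2,0,0,4,6](2)
Move 4: P2 pit5 -> P1=[1,7,4,6,3,3](0) P2=[5,2,0,0,4,0](3)
Move 5: P2 pit0 -> P1=[0,7,4,6,3,3](0) P2=[0,3,1,1,5,0](5)
Move 6: P1 pit3 -> P1=[0,7,4,0,4,4](1) P2=[1,4,2,1,5,0](5)
Move 7: P1 pit1 -> P1=[0,0,5,1,5,5](2) P2=[2,5,2,1,5,0](5)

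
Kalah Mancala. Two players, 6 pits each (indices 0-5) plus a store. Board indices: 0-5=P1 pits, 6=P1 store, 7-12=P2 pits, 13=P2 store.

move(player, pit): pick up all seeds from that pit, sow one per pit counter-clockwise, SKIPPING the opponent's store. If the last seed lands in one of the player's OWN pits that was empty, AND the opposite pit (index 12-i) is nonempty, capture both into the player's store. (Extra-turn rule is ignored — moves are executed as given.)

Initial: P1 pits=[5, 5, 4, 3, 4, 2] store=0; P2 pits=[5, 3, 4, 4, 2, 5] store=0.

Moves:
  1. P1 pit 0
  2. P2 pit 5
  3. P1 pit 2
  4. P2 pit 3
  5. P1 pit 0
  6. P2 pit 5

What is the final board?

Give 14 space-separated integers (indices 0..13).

Answer: 0 8 1 6 6 4 1 6 4 4 0 3 0 3

Derivation:
Move 1: P1 pit0 -> P1=[0,6,5,4,5,3](0) P2=[5,3,4,4,2,5](0)
Move 2: P2 pit5 -> P1=[1,7,6,5,5,3](0) P2=[5,3,4,4,2,0](1)
Move 3: P1 pit2 -> P1=[1,7,0,6,6,4](1) P2=[6,4,4,4,2,0](1)
Move 4: P2 pit3 -> P1=[2,7,0,6,6,4](1) P2=[6,4,4,0,3,1](2)
Move 5: P1 pit0 -> P1=[0,8,1,6,6,4](1) P2=[6,4,4,0,3,1](2)
Move 6: P2 pit5 -> P1=[0,8,1,6,6,4](1) P2=[6,4,4,0,3,0](3)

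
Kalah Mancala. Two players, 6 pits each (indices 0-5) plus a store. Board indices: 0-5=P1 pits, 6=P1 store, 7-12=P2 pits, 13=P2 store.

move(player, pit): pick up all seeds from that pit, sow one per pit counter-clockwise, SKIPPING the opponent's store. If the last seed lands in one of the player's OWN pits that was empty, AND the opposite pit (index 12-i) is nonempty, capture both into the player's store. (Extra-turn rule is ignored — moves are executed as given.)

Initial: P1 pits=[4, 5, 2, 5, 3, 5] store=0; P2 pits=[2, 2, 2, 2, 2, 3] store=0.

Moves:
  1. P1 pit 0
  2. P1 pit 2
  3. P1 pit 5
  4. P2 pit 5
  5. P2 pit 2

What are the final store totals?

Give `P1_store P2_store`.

Answer: 1 3

Derivation:
Move 1: P1 pit0 -> P1=[0,6,3,6,4,5](0) P2=[2,2,2,2,2,3](0)
Move 2: P1 pit2 -> P1=[0,6,0,7,5,6](0) P2=[2,2,2,2,2,3](0)
Move 3: P1 pit5 -> P1=[0,6,0,7,5,0](1) P2=[3,3,3,3,3,3](0)
Move 4: P2 pit5 -> P1=[1,7,0,7,5,0](1) P2=[3,3,3,3,3,0](1)
Move 5: P2 pit2 -> P1=[0,7,0,7,5,0](1) P2=[3,3,0,4,4,0](3)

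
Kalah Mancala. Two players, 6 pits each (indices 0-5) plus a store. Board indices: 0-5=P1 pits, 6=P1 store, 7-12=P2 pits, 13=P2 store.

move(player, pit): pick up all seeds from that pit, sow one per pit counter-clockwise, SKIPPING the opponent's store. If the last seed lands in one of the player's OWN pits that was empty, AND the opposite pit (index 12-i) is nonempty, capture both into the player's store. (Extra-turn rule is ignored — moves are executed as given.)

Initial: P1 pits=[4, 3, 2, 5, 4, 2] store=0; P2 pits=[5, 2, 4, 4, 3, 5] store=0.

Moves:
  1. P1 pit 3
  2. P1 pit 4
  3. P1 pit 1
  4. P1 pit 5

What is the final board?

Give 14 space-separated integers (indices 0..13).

Move 1: P1 pit3 -> P1=[4,3,2,0,5,3](1) P2=[6,3,4,4,3,5](0)
Move 2: P1 pit4 -> P1=[4,3,2,0,0,4](2) P2=[7,4,5,4,3,5](0)
Move 3: P1 pit1 -> P1=[4,0,3,1,0,4](7) P2=[7,0,5,4,3,5](0)
Move 4: P1 pit5 -> P1=[4,0,3,1,0,0](8) P2=[8,1,6,4,3,5](0)

Answer: 4 0 3 1 0 0 8 8 1 6 4 3 5 0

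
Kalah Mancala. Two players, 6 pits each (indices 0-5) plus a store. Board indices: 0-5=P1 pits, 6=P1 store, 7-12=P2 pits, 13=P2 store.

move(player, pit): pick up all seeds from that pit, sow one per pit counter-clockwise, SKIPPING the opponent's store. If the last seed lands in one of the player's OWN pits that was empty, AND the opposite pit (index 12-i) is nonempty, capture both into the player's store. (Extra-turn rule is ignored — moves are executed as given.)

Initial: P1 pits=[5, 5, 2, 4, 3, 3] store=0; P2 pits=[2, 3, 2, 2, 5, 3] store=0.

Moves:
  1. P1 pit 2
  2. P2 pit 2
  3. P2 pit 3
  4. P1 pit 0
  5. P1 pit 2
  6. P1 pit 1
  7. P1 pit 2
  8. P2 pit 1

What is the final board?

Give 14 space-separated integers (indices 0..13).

Answer: 0 0 0 9 6 5 1 3 0 1 1 8 4 1

Derivation:
Move 1: P1 pit2 -> P1=[5,5,0,5,4,3](0) P2=[2,3,2,2,5,3](0)
Move 2: P2 pit2 -> P1=[5,5,0,5,4,3](0) P2=[2,3,0,3,6,3](0)
Move 3: P2 pit3 -> P1=[5,5,0,5,4,3](0) P2=[2,3,0,0,7,4](1)
Move 4: P1 pit0 -> P1=[0,6,1,6,5,4](0) P2=[2,3,0,0,7,4](1)
Move 5: P1 pit2 -> P1=[0,6,0,7,5,4](0) P2=[2,3,0,0,7,4](1)
Move 6: P1 pit1 -> P1=[0,0,1,8,6,5](1) P2=[3,3,0,0,7,4](1)
Move 7: P1 pit2 -> P1=[0,0,0,9,6,5](1) P2=[3,3,0,0,7,4](1)
Move 8: P2 pit1 -> P1=[0,0,0,9,6,5](1) P2=[3,0,1,1,8,4](1)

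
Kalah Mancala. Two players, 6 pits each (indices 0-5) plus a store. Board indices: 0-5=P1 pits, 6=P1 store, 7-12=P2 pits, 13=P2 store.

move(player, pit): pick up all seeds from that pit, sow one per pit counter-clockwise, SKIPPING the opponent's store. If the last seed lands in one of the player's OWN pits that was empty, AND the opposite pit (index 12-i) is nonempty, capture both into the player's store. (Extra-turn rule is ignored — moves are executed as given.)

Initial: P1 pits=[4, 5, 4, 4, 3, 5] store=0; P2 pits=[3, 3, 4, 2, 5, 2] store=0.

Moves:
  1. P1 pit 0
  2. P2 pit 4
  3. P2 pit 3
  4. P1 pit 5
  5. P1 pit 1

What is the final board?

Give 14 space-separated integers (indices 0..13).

Answer: 1 0 7 6 5 1 2 5 5 5 1 1 4 1

Derivation:
Move 1: P1 pit0 -> P1=[0,6,5,5,4,5](0) P2=[3,3,4,2,5,2](0)
Move 2: P2 pit4 -> P1=[1,7,6,5,4,5](0) P2=[3,3,4,2,0,3](1)
Move 3: P2 pit3 -> P1=[1,7,6,5,4,5](0) P2=[3,3,4,0,1,4](1)
Move 4: P1 pit5 -> P1=[1,7,6,5,4,0](1) P2=[4,4,5,1,1,4](1)
Move 5: P1 pit1 -> P1=[1,0,7,6,5,1](2) P2=[5,5,5,1,1,4](1)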